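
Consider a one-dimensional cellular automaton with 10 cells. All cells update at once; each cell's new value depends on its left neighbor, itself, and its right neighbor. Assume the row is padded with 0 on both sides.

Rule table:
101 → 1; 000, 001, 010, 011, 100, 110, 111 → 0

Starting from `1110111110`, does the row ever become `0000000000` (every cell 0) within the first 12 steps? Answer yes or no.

0001000000
0000000000
all cells are 0 at step 2

yes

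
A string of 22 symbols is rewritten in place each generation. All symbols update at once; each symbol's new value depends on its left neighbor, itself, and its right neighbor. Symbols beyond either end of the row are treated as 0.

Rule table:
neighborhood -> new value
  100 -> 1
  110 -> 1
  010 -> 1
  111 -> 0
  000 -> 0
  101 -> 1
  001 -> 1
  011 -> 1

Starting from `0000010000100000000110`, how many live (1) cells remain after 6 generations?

20

generation 1: 0000111001110000001111
generation 2: 0001101111011000011001
generation 3: 0011111001111100111111
generation 4: 0110001111000111100001
generation 5: 1111011001101100110011
generation 6: 1001111111111111111111
count of 1: 20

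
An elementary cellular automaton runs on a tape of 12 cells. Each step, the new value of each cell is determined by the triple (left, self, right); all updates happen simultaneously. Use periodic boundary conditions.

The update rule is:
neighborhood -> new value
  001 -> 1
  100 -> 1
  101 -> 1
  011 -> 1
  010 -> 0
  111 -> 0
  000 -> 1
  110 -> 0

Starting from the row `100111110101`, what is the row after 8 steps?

step 1: 011100001011
step 2: 110011110110
step 3: 101110001101
step 4: 011001111011
step 5: 110111000110
step 6: 101100111101
step 7: 011011100011
step 8: 110110011110

110110011110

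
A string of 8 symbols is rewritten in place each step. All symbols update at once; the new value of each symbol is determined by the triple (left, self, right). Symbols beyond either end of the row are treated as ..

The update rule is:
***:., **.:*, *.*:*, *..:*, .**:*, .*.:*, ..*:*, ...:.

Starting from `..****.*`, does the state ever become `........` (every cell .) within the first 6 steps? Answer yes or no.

.**..***
******.*
*....***
**..**.*
********
*......*
step 6 is *......*, still not uniform .

no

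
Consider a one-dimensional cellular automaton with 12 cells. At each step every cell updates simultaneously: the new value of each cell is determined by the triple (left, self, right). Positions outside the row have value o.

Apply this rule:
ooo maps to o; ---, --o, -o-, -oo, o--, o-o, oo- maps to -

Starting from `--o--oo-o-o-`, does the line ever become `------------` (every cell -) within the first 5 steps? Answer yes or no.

yes

------------
all cells are - at step 1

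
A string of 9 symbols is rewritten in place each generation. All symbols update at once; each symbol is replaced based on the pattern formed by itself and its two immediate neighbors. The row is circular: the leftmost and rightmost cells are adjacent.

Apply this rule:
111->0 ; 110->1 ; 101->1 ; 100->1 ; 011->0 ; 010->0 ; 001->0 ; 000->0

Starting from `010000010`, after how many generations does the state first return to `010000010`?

001000001
100100000
010010000
001001000
000100100
000010010
000001001
100000100
010000010

9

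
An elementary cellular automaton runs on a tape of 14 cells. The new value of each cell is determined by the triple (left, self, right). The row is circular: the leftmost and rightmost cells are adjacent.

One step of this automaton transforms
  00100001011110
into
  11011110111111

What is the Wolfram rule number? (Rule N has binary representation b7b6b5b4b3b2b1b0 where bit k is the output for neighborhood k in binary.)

position 10: 111 → 1  (bit 7 = 1)
position 12: 110 → 1  (bit 6 = 1)
position 8: 101 → 1  (bit 5 = 1)
position 3: 100 → 1  (bit 4 = 1)
position 9: 011 → 1  (bit 3 = 1)
position 2: 010 → 0  (bit 2 = 0)
position 1: 001 → 1  (bit 1 = 1)
position 0: 000 → 1  (bit 0 = 1)
bits b7..b0 = 11111011 = 251

251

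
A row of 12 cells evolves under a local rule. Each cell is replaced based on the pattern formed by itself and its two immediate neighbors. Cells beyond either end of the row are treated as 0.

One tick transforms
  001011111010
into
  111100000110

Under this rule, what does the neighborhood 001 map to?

1

At position 1 the neighborhood is 001; the next row has 1 there.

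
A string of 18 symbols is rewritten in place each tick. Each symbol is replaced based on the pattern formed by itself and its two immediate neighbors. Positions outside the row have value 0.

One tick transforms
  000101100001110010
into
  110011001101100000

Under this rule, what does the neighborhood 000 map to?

1

At position 0 the neighborhood is 000; the next row has 1 there.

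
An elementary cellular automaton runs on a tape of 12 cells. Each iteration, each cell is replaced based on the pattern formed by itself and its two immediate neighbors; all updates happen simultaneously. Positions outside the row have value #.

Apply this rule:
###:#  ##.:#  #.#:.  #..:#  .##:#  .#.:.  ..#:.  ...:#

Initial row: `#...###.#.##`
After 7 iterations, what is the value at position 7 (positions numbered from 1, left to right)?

#

iteration 1: ###.###...##
iteration 2: ###.#####.##
iteration 3: ###.#####.##  (fixed point — unchanged through iteration 7)
position 7 holds #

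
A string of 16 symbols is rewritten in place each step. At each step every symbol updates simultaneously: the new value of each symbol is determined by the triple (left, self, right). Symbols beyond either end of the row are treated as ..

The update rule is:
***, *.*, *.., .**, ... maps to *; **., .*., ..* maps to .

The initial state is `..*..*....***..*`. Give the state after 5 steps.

*..*..***.**.*..
.*..*.**.**.*.**
..*..**.**.*.**.
*..*.*.**.*.**.*
.*..*.**.*.**.*.

.*..*.**.*.**.*.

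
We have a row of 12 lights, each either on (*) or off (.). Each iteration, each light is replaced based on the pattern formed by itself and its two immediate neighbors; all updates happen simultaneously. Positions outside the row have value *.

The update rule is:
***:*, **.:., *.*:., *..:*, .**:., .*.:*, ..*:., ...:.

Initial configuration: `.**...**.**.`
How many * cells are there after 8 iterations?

6

...*........
*..**.......
.*...*......
.**..**.....
...*...*....
*..**..**...
.*...*...*..
.**..**..**.
count of *: 6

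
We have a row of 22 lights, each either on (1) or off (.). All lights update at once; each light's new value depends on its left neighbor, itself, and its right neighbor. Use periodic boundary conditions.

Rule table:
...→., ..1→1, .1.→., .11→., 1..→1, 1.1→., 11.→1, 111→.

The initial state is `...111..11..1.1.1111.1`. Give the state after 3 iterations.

1.1..111.111.......1..
...11..1...11.....1.11
1.1.111.1.1.11...1...1

1.1.111.1.1.11...1...1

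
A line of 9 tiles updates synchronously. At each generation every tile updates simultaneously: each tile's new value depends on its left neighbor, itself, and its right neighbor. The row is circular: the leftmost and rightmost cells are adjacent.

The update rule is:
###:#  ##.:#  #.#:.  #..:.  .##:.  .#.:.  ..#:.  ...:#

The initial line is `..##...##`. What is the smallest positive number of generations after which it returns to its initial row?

...#.#..#
.#.......
...######
.#..#####
.....####
.###..###
..##...##

7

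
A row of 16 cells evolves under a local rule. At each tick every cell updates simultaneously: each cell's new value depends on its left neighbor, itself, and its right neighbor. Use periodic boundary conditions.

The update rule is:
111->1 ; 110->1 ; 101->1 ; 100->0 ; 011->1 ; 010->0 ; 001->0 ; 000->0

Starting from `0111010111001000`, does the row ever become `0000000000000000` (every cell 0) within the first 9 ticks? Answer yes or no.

no

0111101111000000
0111111111000000
0111111111000000  (fixed point — unchanged through tick 9)
tick 9 is 0111111111000000, still not uniform 0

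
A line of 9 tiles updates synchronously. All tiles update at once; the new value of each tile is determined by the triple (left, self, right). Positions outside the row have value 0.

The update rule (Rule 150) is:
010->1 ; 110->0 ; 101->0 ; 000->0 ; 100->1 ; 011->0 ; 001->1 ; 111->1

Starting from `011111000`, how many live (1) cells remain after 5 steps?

101110100
100100110
111111001
011110111
101100010
count of 1: 4

4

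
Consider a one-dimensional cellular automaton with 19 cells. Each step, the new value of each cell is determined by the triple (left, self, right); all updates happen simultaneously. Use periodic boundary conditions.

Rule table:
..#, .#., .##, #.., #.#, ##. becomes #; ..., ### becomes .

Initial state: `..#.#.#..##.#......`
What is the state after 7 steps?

#..####.####..##..#

step 1: .#############.....
step 2: ##...........##....
step 3: ###.........####..#
step 4: ..##.......##..####
step 5: #####.....######..#
step 6: ....##...##....####
step 7: #..####.####..##..#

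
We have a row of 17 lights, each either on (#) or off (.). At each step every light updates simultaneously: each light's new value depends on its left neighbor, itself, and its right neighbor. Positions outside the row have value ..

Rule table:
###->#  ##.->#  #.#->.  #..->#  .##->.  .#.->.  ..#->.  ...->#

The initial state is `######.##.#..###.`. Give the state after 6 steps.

.#####..#..#..###
..#####..#..#..##
#..#####..#..#..#
.#..#####..#..#..
..#..#####..#..##
#..#..#####..#..#

#..#..#####..#..#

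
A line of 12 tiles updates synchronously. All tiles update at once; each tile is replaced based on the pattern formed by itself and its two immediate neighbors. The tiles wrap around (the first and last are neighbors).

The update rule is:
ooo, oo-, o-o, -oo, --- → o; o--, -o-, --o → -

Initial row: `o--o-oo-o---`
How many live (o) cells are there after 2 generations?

7

generation 1: ----oooo--o-
generation 2: ooo-oooo----
count of o: 7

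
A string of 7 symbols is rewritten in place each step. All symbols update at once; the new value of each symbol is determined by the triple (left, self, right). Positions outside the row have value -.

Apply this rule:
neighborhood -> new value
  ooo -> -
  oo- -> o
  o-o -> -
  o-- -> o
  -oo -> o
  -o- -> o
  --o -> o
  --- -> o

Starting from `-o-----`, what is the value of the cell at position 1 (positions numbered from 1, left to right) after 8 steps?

o

ooooooo
o-----o
ooooooo  (repeats step 1; period 2)
step 8: o-----o
position 1 holds o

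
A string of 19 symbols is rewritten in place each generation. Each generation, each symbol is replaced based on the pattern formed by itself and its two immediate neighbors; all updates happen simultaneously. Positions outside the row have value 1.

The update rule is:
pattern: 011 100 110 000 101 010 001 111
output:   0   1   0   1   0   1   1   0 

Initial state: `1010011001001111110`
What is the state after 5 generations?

0011100111110000000

generation 1: 0011100111110000000
generation 2: 1100011000001111111
generation 3: 0011100111110000000  (repeats generation 1; period 2)
generation 5: 0011100111110000000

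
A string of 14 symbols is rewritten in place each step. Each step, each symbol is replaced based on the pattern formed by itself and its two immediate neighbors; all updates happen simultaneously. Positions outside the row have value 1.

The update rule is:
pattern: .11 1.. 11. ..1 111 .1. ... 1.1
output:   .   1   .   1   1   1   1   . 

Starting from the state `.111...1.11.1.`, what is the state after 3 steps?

11.11....111..

..1.1111....1.
111..11.11111.
11.11....111..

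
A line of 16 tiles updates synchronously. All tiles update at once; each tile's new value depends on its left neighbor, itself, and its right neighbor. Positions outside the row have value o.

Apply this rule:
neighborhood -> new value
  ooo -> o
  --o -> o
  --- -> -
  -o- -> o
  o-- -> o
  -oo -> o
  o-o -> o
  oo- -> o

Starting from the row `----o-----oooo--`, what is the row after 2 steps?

o--ooo---ooooooo
ooooooo-oooooooo

ooooooo-oooooooo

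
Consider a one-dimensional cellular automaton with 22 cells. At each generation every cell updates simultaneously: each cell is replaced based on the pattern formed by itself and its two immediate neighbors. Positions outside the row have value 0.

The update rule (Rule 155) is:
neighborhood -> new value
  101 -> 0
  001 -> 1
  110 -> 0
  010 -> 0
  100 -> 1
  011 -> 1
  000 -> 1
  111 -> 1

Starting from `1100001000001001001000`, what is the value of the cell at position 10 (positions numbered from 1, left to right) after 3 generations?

1011110111110110110111
0011100111100100100110
1111011111011011011101
position 10 holds 1

1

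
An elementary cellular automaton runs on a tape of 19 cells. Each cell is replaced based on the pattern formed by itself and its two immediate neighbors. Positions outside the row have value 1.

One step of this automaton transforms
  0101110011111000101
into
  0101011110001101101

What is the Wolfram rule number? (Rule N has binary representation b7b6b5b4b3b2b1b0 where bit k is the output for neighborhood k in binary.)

94

position 4: 111 → 0  (bit 7 = 0)
position 5: 110 → 1  (bit 6 = 1)
position 0: 101 → 0  (bit 5 = 0)
position 6: 100 → 1  (bit 4 = 1)
position 3: 011 → 1  (bit 3 = 1)
position 1: 010 → 1  (bit 2 = 1)
position 7: 001 → 1  (bit 1 = 1)
position 14: 000 → 0  (bit 0 = 0)
bits b7..b0 = 01011110 = 94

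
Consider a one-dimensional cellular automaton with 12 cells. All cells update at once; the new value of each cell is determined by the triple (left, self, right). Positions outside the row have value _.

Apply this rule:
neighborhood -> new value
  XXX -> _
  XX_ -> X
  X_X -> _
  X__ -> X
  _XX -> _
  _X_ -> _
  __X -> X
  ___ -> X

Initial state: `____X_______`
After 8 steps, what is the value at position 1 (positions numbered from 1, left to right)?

_

step 1: XXXX_XXXXXXX
step 2: ___X_______X
step 3: XXX_XXXXXXX_
step 4: __X_______XX
step 5: XX_XXXXXXX_X
step 6: _X_______X__
step 7: X_XXXXXXX_XX
step 8: ________X__X
position 1 holds _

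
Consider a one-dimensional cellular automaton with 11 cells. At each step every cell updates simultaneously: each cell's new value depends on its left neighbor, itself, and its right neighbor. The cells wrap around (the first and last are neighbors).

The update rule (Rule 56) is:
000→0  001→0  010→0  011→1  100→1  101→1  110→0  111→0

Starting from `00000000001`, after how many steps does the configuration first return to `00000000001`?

step 1: 10000000000
step 2: 01000000000
step 3: 00100000000
step 4: 00010000000
step 5: 00001000000
step 6: 00000100000
step 7: 00000010000
step 8: 00000001000
step 9: 00000000100
step 10: 00000000010
step 11: 00000000001

11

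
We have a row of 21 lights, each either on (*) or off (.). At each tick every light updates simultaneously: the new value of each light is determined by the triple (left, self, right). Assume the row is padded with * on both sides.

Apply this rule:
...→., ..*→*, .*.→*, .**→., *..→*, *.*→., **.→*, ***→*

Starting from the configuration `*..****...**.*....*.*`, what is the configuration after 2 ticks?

***.****.*.*.**..**..
***..***.*.*..***.***

***..***.*.*..***.***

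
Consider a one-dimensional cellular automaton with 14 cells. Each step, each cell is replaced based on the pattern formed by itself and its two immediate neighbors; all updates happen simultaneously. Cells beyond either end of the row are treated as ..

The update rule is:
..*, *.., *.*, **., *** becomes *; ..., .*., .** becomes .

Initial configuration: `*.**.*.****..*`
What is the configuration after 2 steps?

.*.**.*.*****.
*.*.**.*.*****

*.*.**.*.*****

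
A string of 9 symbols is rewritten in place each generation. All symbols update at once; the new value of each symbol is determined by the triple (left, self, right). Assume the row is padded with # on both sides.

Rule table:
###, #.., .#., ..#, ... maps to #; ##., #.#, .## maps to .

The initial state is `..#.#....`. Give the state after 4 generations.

...#...##

generation 1: ###.#####
generation 2: ##...####
generation 3: #.###.###
generation 4: ...#...##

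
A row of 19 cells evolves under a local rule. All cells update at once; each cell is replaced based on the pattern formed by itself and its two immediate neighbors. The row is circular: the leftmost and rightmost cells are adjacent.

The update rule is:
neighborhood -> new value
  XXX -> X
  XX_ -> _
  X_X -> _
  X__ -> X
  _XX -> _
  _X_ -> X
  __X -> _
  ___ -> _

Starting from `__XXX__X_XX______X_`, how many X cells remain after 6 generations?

8

___X_X_X___X_____XX
X__X_X_XX__XX______
XX_X_X___X___X_____
___X_XX__XX__XX____
___X___X___X___X___
___XX__XX__XX__XX__
count of X: 8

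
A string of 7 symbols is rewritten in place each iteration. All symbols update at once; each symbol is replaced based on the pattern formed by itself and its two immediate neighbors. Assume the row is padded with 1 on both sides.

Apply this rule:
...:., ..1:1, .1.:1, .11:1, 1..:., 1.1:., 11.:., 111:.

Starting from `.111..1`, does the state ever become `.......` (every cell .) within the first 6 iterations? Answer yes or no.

.1...11
.1..11.
.1.11..
.1.1..1
.1.1.11
.1.1.1.
iteration 6 is .1.1.1., still not uniform .

no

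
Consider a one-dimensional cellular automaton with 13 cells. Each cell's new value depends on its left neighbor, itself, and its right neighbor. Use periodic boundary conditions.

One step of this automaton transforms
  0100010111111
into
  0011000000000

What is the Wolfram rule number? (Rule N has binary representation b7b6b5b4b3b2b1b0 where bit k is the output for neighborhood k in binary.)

17

position 8: 111 → 0  (bit 7 = 0)
position 12: 110 → 0  (bit 6 = 0)
position 0: 101 → 0  (bit 5 = 0)
position 2: 100 → 1  (bit 4 = 1)
position 7: 011 → 0  (bit 3 = 0)
position 1: 010 → 0  (bit 2 = 0)
position 4: 001 → 0  (bit 1 = 0)
position 3: 000 → 1  (bit 0 = 1)
bits b7..b0 = 00010001 = 17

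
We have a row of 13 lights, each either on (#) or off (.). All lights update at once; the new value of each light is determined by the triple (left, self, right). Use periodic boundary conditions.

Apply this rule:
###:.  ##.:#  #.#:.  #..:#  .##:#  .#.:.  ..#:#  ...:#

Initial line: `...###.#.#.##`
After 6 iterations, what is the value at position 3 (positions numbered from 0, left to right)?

#

####.#.....##
...#..######.
###.###....##
..#.#.######.
##....#....##
.#####.#####.
position 3 holds #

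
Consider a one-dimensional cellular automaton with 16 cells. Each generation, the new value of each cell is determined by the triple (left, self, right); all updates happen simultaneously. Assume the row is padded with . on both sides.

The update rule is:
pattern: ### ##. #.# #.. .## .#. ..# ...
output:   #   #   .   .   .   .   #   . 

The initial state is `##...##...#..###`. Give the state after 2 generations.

generation 1: .#..#.#..#..#.##
generation 2: #..#....#..#...#

#..#....#..#...#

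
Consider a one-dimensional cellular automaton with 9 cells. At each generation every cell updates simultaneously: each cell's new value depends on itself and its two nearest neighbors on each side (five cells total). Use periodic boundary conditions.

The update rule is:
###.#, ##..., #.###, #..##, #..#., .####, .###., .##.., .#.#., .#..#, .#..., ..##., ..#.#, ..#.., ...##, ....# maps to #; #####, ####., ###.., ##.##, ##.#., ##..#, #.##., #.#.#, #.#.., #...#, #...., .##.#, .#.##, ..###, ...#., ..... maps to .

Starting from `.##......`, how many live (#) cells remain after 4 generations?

####....#
#...#.##.
.#..#....
.#####..#
count of #: 6

6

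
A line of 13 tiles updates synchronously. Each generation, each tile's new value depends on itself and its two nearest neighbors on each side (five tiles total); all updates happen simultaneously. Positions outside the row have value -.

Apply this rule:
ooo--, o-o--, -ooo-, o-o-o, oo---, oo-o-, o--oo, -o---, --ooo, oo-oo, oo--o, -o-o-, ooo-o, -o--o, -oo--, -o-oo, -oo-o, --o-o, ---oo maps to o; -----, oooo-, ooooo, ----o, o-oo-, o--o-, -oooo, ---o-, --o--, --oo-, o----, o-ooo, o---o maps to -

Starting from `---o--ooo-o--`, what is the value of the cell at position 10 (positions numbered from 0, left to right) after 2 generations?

-

----oooooooo-
---oo------oo
position 10 holds -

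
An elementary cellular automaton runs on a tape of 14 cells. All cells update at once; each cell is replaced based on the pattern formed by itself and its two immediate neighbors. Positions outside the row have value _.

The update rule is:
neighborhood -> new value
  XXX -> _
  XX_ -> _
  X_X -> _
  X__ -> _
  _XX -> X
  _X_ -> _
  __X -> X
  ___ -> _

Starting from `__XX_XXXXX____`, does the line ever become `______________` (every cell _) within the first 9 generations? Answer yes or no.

_XX__X________
XX__X_________
X__X__________
__X___________
_X____________
X_____________
______________
all cells are _ at generation 7

yes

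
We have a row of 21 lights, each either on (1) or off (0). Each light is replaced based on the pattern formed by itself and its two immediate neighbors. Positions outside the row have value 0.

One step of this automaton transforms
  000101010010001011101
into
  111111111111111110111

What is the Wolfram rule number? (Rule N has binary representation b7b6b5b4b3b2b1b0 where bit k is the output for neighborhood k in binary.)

127

position 17: 111 → 0  (bit 7 = 0)
position 18: 110 → 1  (bit 6 = 1)
position 4: 101 → 1  (bit 5 = 1)
position 8: 100 → 1  (bit 4 = 1)
position 16: 011 → 1  (bit 3 = 1)
position 3: 010 → 1  (bit 2 = 1)
position 2: 001 → 1  (bit 1 = 1)
position 0: 000 → 1  (bit 0 = 1)
bits b7..b0 = 01111111 = 127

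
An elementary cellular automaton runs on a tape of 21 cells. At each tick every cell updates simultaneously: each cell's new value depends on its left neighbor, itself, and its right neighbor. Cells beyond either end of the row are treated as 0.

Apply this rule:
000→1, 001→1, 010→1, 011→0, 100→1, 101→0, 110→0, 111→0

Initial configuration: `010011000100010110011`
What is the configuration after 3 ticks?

111100111111110001100

tick 1: 111100111111110001100
tick 2: 000011000000001110011
tick 3: 111100111111110001100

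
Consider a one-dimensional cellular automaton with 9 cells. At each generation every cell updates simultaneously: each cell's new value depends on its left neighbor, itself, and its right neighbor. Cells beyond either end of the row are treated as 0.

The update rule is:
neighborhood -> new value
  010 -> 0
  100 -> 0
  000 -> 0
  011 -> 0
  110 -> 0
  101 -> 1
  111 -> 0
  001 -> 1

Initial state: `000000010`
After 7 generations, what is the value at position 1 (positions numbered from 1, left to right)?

000000100
000001000
000010000
000100000
001000000
010000000
100000000
position 1 holds 1

1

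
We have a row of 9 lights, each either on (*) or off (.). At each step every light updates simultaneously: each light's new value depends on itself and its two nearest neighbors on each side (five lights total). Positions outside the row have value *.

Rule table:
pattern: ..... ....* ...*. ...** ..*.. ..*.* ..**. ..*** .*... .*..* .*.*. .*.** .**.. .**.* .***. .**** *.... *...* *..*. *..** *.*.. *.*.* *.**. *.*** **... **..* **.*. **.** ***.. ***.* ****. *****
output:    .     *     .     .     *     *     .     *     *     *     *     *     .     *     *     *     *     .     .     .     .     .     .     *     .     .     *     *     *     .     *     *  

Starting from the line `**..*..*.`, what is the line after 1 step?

**..**.**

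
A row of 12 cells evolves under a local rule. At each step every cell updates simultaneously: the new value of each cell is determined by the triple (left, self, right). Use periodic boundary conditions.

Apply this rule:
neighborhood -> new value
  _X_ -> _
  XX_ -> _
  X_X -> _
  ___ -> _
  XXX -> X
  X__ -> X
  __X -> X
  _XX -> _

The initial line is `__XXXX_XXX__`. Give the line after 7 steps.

X_____X_X_X_

step 1: _X_XX___X_X_
step 2: X____X_X___X
step 3: _X__X___X_X_
step 4: X_XX_X_X___X
step 5: ________X_X_
step 6: _______X___X
step 7: X_____X_X_X_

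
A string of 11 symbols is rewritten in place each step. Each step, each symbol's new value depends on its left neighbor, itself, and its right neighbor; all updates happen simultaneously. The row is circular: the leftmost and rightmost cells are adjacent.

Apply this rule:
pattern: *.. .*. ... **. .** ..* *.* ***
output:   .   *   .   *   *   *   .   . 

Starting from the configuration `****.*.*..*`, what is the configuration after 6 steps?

step 1: ...*.*.*.**
step 2: ..**.*.*.**
step 3: .***.*.*.**
step 4: .*.*.*.*.**
step 5: .*.*.*.*.**  (fixed point — unchanged through step 6)

.*.*.*.*.**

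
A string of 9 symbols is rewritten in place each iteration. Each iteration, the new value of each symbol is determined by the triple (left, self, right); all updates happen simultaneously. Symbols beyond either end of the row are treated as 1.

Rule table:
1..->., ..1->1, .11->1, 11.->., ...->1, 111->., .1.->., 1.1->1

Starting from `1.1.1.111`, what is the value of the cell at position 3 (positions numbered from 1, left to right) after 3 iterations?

.

iteration 1: .1.1.11..
iteration 2: 1.1.11..1
iteration 3: .1.11..11
position 3 holds .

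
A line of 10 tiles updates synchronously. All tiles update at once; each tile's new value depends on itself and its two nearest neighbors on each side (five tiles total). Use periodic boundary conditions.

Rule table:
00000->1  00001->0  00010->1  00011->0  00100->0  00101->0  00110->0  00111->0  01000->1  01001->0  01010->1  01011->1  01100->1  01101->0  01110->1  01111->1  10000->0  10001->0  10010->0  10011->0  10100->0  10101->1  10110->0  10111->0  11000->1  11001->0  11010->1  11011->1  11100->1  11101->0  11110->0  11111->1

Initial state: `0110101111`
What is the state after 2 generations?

0000101000

1001110100
0000101000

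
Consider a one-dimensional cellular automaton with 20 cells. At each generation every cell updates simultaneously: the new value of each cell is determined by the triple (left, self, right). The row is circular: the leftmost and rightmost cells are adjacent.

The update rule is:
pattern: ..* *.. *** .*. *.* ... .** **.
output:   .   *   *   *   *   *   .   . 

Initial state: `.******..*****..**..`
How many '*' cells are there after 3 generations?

11

generation 1: ..****.*..***.*...**
generation 2: *..**.***..*.****...
generation 3: **...*.*.*.**.**.**.
count of *: 11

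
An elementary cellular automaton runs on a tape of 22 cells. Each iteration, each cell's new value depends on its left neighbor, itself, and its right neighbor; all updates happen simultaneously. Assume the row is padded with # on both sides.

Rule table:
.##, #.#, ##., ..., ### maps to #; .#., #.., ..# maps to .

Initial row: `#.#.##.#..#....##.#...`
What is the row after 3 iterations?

##################.#.#

##.####.....##.###..#.
#######.###.######...#
##################.#.#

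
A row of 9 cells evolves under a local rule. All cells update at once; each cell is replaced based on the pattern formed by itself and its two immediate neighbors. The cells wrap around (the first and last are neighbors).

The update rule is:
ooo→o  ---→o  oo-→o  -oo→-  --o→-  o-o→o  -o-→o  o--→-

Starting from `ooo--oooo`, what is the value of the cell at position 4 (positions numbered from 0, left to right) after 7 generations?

o

ooo---ooo
ooo-o--oo
ooooo---o
ooooo-o--
-oooooo--
--ooooo-o
---oooooo
position 4 holds o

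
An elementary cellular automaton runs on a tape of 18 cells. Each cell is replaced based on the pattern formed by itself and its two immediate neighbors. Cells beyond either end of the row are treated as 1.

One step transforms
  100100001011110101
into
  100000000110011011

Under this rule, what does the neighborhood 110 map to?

At position 0 the neighborhood is 110; the next row has 1 there.

1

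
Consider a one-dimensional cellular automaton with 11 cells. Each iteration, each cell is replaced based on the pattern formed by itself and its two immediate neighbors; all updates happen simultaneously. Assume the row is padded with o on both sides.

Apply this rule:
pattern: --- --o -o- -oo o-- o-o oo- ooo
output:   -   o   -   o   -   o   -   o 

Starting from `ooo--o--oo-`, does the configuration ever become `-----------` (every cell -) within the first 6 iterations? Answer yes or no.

no

iteration 1: oo--o--oo-o
iteration 2: o--o--oo-oo
iteration 3: --o--oo-ooo
iteration 4: -o--oo-oooo
iteration 5: o--oo-ooooo
iteration 6: --oo-oooooo
iteration 6 is --oo-oooooo, still not uniform -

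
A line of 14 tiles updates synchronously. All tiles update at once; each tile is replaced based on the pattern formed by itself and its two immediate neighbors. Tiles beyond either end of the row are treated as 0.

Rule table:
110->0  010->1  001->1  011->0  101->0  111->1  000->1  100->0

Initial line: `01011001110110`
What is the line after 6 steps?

00001100111000

step 1: 11000010100000
step 2: 00011110101111
step 3: 11101100100110
step 4: 01000001101000
step 5: 11011110001011
step 6: 00001100111000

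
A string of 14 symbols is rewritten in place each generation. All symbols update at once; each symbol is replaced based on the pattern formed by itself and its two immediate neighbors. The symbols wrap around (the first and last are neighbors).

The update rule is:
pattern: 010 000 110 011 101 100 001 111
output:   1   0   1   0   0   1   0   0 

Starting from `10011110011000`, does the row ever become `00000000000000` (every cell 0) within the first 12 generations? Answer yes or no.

11000011001100
01100001100110
00110000110011
10011000011001
11001100001100
01100110000110
00110011000011
10011001100001
11001100110000
01100110011000
00110011001100
00011001100110
generation 12 is 00011001100110, still not uniform 0

no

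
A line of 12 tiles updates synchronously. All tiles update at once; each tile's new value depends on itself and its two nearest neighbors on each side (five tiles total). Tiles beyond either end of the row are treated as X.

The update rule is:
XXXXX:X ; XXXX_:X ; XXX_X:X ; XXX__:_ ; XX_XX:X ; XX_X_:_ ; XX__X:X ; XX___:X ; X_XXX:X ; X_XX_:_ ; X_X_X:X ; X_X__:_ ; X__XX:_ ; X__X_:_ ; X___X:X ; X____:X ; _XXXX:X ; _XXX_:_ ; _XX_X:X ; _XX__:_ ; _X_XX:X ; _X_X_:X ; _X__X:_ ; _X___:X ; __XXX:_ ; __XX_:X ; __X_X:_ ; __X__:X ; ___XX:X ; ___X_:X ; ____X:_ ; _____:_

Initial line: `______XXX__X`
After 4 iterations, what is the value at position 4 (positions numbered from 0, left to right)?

X

iteration 1: XX___X___X__
iteration 2: X_XXXXXXXX__
iteration 3: XXXXXXXXX_X_
iteration 4: XXXXXXXXX_XX
position 4 holds X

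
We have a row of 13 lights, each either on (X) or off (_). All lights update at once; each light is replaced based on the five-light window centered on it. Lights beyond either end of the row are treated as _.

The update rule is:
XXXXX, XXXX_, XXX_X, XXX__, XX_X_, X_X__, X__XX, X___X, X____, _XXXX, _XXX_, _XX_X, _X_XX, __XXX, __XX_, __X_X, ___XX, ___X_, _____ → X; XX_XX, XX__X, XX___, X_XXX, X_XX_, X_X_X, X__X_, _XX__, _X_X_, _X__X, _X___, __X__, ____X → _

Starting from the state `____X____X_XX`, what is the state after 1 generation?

XX_X__X_XXX__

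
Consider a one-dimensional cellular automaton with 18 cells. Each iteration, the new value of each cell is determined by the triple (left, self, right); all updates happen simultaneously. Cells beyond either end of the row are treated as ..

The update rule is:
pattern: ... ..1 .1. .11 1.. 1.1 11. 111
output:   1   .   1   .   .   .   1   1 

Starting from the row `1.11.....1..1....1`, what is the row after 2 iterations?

1..1.111.1..1.11.1
1..1..11.1..1..1.1

1..1..11.1..1..1.1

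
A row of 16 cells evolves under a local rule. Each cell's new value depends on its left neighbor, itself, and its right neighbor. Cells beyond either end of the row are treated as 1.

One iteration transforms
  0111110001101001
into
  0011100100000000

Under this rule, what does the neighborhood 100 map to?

At position 6 the neighborhood is 100; the next row has 0 there.

0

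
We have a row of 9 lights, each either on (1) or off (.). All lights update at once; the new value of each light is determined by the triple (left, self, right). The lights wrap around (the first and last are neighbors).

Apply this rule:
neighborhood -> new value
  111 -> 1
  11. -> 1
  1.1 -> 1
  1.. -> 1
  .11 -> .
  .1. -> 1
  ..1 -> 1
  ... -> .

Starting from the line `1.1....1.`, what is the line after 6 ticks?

tick 1: 1111..111
tick 2: 111111.11
tick 3: 1111111.1
tick 4: 11111111.
tick 5: .11111111
tick 6: 1.1111111

1.1111111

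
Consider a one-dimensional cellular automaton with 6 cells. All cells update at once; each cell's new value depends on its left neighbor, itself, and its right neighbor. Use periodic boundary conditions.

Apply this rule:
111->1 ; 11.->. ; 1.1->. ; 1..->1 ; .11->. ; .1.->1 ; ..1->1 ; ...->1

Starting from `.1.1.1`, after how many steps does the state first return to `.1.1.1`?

1

.1.1.1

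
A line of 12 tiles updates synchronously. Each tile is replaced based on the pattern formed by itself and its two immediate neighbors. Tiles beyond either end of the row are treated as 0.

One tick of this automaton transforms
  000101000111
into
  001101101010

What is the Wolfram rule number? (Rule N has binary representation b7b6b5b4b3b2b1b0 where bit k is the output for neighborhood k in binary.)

position 10: 111 → 1  (bit 7 = 1)
position 11: 110 → 0  (bit 6 = 0)
position 4: 101 → 0  (bit 5 = 0)
position 6: 100 → 1  (bit 4 = 1)
position 9: 011 → 0  (bit 3 = 0)
position 3: 010 → 1  (bit 2 = 1)
position 2: 001 → 1  (bit 1 = 1)
position 0: 000 → 0  (bit 0 = 0)
bits b7..b0 = 10010110 = 150

150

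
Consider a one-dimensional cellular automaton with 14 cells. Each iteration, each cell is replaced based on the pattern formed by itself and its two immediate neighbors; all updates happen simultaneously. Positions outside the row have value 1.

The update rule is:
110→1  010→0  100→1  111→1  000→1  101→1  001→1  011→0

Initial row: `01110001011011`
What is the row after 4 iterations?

10111110101101
11011111010110
11101111101011
11110111110101

11110111110101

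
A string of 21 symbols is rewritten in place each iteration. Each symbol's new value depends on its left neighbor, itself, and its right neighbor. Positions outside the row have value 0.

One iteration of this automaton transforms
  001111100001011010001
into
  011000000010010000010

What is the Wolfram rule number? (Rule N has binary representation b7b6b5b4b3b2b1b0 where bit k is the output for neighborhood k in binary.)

position 3: 111 → 0  (bit 7 = 0)
position 6: 110 → 0  (bit 6 = 0)
position 12: 101 → 0  (bit 5 = 0)
position 7: 100 → 0  (bit 4 = 0)
position 2: 011 → 1  (bit 3 = 1)
position 11: 010 → 0  (bit 2 = 0)
position 1: 001 → 1  (bit 1 = 1)
position 0: 000 → 0  (bit 0 = 0)
bits b7..b0 = 00001010 = 10

10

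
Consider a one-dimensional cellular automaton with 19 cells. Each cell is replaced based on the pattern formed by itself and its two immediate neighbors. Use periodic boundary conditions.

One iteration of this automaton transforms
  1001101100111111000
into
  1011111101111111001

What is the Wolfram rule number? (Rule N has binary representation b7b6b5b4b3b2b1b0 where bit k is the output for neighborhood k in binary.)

position 11: 111 → 1  (bit 7 = 1)
position 4: 110 → 1  (bit 6 = 1)
position 5: 101 → 1  (bit 5 = 1)
position 1: 100 → 0  (bit 4 = 0)
position 3: 011 → 1  (bit 3 = 1)
position 0: 010 → 1  (bit 2 = 1)
position 2: 001 → 1  (bit 1 = 1)
position 17: 000 → 0  (bit 0 = 0)
bits b7..b0 = 11101110 = 238

238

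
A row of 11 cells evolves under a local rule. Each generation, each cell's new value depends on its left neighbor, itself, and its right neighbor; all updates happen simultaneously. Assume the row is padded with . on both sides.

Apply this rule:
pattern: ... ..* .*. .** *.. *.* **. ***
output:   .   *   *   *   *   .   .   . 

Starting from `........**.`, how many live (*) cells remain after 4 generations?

generation 1: .......**.*
generation 2: ......**..*
generation 3: .....**.***
generation 4: ....**..*..
count of *: 3

3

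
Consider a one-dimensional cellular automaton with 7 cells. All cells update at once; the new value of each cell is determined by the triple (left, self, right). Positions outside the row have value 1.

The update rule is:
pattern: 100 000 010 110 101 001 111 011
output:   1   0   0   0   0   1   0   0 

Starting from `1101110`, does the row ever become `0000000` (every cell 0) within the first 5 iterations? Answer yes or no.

0000000
all cells are 0 at iteration 1

yes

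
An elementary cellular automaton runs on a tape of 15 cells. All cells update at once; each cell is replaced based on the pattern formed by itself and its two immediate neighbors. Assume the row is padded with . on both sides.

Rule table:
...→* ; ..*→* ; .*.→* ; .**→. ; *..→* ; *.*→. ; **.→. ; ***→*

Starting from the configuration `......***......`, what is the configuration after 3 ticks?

******.*.******
.****..*..****.
*.**.*****.**.*

*.**.*****.**.*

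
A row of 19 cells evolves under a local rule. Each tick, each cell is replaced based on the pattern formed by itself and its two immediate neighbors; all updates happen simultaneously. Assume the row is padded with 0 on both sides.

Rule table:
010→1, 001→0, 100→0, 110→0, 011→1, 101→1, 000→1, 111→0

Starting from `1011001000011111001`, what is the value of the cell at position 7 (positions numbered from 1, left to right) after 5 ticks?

1110001011010000001
1000101110110111101
1010111001101100011
1111100001011001010
1000001101110001110
position 7 holds 1

1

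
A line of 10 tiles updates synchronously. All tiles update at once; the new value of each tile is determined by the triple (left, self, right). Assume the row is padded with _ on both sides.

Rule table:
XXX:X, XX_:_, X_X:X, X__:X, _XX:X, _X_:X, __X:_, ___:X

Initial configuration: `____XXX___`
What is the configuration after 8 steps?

XXX_XX_XX_

XXX_XX_XXX
XX_XX_XXX_
X_XX_XXX_X
XXX_XXX_XX
XX_XXX_XX_
X_XXX_XX_X
XXXX_XX_XX
XXX_XX_XX_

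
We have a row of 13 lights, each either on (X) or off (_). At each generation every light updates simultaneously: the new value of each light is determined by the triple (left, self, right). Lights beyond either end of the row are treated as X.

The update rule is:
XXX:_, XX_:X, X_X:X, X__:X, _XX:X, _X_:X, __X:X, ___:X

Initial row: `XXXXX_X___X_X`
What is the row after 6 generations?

____XXXXXXXXX
XXXXX________
____XXXXXXXXX  (repeats generation 1; period 2)
generation 6: XXXXX________

XXXXX________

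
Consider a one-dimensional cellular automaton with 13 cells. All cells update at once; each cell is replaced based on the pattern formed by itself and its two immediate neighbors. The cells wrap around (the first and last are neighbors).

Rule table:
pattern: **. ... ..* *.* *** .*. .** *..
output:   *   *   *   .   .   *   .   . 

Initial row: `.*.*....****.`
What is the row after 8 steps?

**.*.***...*.
.*.*...*.***.
**.*.***...*.  (repeats step 1; period 2)
step 8: .*.*...*.***.

.*.*...*.***.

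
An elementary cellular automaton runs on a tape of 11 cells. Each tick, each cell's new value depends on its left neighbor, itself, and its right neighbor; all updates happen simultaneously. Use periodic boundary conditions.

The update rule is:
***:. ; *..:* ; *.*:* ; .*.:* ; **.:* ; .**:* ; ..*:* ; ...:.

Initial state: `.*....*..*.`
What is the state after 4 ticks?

***..******
..****.....
.**..**....
********...

********...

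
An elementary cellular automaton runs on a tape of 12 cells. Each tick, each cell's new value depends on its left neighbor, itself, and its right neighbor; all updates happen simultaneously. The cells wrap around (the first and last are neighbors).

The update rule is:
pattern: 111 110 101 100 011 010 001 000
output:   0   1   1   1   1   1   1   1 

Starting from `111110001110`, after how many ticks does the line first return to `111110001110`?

2

100011111011
111110001110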